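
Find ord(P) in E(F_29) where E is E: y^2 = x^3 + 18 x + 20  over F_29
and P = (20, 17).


Compute successive multiples of P until we hit O:
  1P = (20, 17)
  2P = (18, 12)
  3P = (19, 0)
  4P = (18, 17)
  5P = (20, 12)
  6P = O

ord(P) = 6


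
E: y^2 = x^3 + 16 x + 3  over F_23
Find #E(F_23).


For each x in F_23, count y with y^2 = x^3 + 16 x + 3 mod 23:
  x = 0: RHS = 3, y in [7, 16]  -> 2 point(s)
  x = 3: RHS = 9, y in [3, 20]  -> 2 point(s)
  x = 4: RHS = 16, y in [4, 19]  -> 2 point(s)
  x = 5: RHS = 1, y in [1, 22]  -> 2 point(s)
  x = 6: RHS = 16, y in [4, 19]  -> 2 point(s)
  x = 9: RHS = 2, y in [5, 18]  -> 2 point(s)
  x = 10: RHS = 13, y in [6, 17]  -> 2 point(s)
  x = 13: RHS = 16, y in [4, 19]  -> 2 point(s)
  x = 14: RHS = 4, y in [2, 21]  -> 2 point(s)
  x = 16: RHS = 8, y in [10, 13]  -> 2 point(s)
  x = 17: RHS = 13, y in [6, 17]  -> 2 point(s)
  x = 19: RHS = 13, y in [6, 17]  -> 2 point(s)
  x = 21: RHS = 9, y in [3, 20]  -> 2 point(s)
  x = 22: RHS = 9, y in [3, 20]  -> 2 point(s)
Affine points: 28. Add the point at infinity: total = 29.

#E(F_23) = 29


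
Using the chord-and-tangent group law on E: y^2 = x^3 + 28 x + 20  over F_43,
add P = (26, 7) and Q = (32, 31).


P != Q, so use the chord formula.
s = (y2 - y1) / (x2 - x1) = (24) / (6) mod 43 = 4
x3 = s^2 - x1 - x2 mod 43 = 4^2 - 26 - 32 = 1
y3 = s (x1 - x3) - y1 mod 43 = 4 * (26 - 1) - 7 = 7

P + Q = (1, 7)


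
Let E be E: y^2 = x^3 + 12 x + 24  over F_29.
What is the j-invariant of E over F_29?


Delta = -16(4 a^3 + 27 b^2) mod 29 = 2
-1728 * (4 a)^3 = -1728 * (4*12)^3 mod 29 = 6
j = 6 * 2^(-1) mod 29 = 3

j = 3 (mod 29)


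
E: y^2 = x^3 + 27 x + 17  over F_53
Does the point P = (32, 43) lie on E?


Check whether y^2 = x^3 + 27 x + 17 (mod 53) for (x, y) = (32, 43).
LHS: y^2 = 43^2 mod 53 = 47
RHS: x^3 + 27 x + 17 = 32^3 + 27*32 + 17 mod 53 = 47
LHS = RHS

Yes, on the curve


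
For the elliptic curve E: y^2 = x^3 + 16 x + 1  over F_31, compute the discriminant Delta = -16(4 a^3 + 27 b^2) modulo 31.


4 a^3 + 27 b^2 = 4*16^3 + 27*1^2 = 16384 + 27 = 16411
Delta = -16 * (16411) = -262576
Delta mod 31 = 25

Delta = 25 (mod 31)


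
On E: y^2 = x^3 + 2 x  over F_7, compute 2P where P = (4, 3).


Doubling: s = (3 x1^2 + a) / (2 y1)
s = (3*4^2 + 2) / (2*3) mod 7 = 6
x3 = s^2 - 2 x1 mod 7 = 6^2 - 2*4 = 0
y3 = s (x1 - x3) - y1 mod 7 = 6 * (4 - 0) - 3 = 0

2P = (0, 0)


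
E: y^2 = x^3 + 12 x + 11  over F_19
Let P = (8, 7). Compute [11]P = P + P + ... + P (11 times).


k = 11 = 1011_2 (binary, LSB first: 1101)
Double-and-add from P = (8, 7):
  bit 0 = 1: acc = O + (8, 7) = (8, 7)
  bit 1 = 1: acc = (8, 7) + (4, 16) = (18, 6)
  bit 2 = 0: acc unchanged = (18, 6)
  bit 3 = 1: acc = (18, 6) + (7, 1) = (3, 6)

11P = (3, 6)


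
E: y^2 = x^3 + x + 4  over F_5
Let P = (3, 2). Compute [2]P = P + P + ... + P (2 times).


k = 2 = 10_2 (binary, LSB first: 01)
Double-and-add from P = (3, 2):
  bit 0 = 0: acc unchanged = O
  bit 1 = 1: acc = O + (3, 3) = (3, 3)

2P = (3, 3)


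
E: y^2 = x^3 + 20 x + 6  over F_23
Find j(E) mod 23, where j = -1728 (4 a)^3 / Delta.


Delta = -16(4 a^3 + 27 b^2) mod 23 = 22
-1728 * (4 a)^3 = -1728 * (4*20)^3 mod 23 = 9
j = 9 * 22^(-1) mod 23 = 14

j = 14 (mod 23)


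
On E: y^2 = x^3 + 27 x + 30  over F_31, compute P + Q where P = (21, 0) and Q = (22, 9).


P != Q, so use the chord formula.
s = (y2 - y1) / (x2 - x1) = (9) / (1) mod 31 = 9
x3 = s^2 - x1 - x2 mod 31 = 9^2 - 21 - 22 = 7
y3 = s (x1 - x3) - y1 mod 31 = 9 * (21 - 7) - 0 = 2

P + Q = (7, 2)


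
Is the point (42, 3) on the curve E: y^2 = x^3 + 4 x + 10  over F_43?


Check whether y^2 = x^3 + 4 x + 10 (mod 43) for (x, y) = (42, 3).
LHS: y^2 = 3^2 mod 43 = 9
RHS: x^3 + 4 x + 10 = 42^3 + 4*42 + 10 mod 43 = 5
LHS != RHS

No, not on the curve


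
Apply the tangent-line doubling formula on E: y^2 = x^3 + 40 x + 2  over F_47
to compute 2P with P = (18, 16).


Doubling: s = (3 x1^2 + a) / (2 y1)
s = (3*18^2 + 40) / (2*16) mod 47 = 14
x3 = s^2 - 2 x1 mod 47 = 14^2 - 2*18 = 19
y3 = s (x1 - x3) - y1 mod 47 = 14 * (18 - 19) - 16 = 17

2P = (19, 17)


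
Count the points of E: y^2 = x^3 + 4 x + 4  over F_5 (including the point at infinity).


For each x in F_5, count y with y^2 = x^3 + 4 x + 4 mod 5:
  x = 0: RHS = 4, y in [2, 3]  -> 2 point(s)
  x = 1: RHS = 4, y in [2, 3]  -> 2 point(s)
  x = 2: RHS = 0, y in [0]  -> 1 point(s)
  x = 4: RHS = 4, y in [2, 3]  -> 2 point(s)
Affine points: 7. Add the point at infinity: total = 8.

#E(F_5) = 8


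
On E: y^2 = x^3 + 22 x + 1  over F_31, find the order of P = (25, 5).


Compute successive multiples of P until we hit O:
  1P = (25, 5)
  2P = (26, 13)
  3P = (13, 29)
  4P = (28, 1)
  5P = (28, 30)
  6P = (13, 2)
  7P = (26, 18)
  8P = (25, 26)
  ... (continuing to 9P)
  9P = O

ord(P) = 9


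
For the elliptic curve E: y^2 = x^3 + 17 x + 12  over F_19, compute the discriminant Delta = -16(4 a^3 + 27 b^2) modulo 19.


4 a^3 + 27 b^2 = 4*17^3 + 27*12^2 = 19652 + 3888 = 23540
Delta = -16 * (23540) = -376640
Delta mod 19 = 16

Delta = 16 (mod 19)


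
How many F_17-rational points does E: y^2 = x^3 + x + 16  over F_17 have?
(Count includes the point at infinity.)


For each x in F_17, count y with y^2 = x^3 + 1 x + 16 mod 17:
  x = 0: RHS = 16, y in [4, 13]  -> 2 point(s)
  x = 1: RHS = 1, y in [1, 16]  -> 2 point(s)
  x = 2: RHS = 9, y in [3, 14]  -> 2 point(s)
  x = 4: RHS = 16, y in [4, 13]  -> 2 point(s)
  x = 6: RHS = 0, y in [0]  -> 1 point(s)
  x = 7: RHS = 9, y in [3, 14]  -> 2 point(s)
  x = 8: RHS = 9, y in [3, 14]  -> 2 point(s)
  x = 11: RHS = 15, y in [7, 10]  -> 2 point(s)
  x = 13: RHS = 16, y in [4, 13]  -> 2 point(s)
Affine points: 17. Add the point at infinity: total = 18.

#E(F_17) = 18


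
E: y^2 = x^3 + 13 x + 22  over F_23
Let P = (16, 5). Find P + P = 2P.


Doubling: s = (3 x1^2 + a) / (2 y1)
s = (3*16^2 + 13) / (2*5) mod 23 = 16
x3 = s^2 - 2 x1 mod 23 = 16^2 - 2*16 = 17
y3 = s (x1 - x3) - y1 mod 23 = 16 * (16 - 17) - 5 = 2

2P = (17, 2)


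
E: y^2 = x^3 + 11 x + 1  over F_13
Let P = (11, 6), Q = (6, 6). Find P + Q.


P != Q, so use the chord formula.
s = (y2 - y1) / (x2 - x1) = (0) / (8) mod 13 = 0
x3 = s^2 - x1 - x2 mod 13 = 0^2 - 11 - 6 = 9
y3 = s (x1 - x3) - y1 mod 13 = 0 * (11 - 9) - 6 = 7

P + Q = (9, 7)


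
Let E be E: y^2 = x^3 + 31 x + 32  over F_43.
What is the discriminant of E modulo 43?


4 a^3 + 27 b^2 = 4*31^3 + 27*32^2 = 119164 + 27648 = 146812
Delta = -16 * (146812) = -2348992
Delta mod 43 = 12

Delta = 12 (mod 43)


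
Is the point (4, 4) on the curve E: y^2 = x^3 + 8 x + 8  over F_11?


Check whether y^2 = x^3 + 8 x + 8 (mod 11) for (x, y) = (4, 4).
LHS: y^2 = 4^2 mod 11 = 5
RHS: x^3 + 8 x + 8 = 4^3 + 8*4 + 8 mod 11 = 5
LHS = RHS

Yes, on the curve


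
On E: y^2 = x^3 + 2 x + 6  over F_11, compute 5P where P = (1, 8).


k = 5 = 101_2 (binary, LSB first: 101)
Double-and-add from P = (1, 8):
  bit 0 = 1: acc = O + (1, 8) = (1, 8)
  bit 1 = 0: acc unchanged = (1, 8)
  bit 2 = 1: acc = (1, 8) + (5, 3) = (10, 6)

5P = (10, 6)


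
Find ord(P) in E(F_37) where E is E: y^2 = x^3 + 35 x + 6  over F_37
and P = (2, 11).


Compute successive multiples of P until we hit O:
  1P = (2, 11)
  2P = (17, 36)
  3P = (29, 18)
  4P = (15, 24)
  5P = (21, 7)
  6P = (4, 5)
  7P = (3, 29)
  8P = (23, 18)
  ... (continuing to 40P)
  40P = O

ord(P) = 40


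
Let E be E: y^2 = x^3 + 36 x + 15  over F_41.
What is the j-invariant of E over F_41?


Delta = -16(4 a^3 + 27 b^2) mod 41 = 16
-1728 * (4 a)^3 = -1728 * (4*36)^3 mod 41 = 30
j = 30 * 16^(-1) mod 41 = 7

j = 7 (mod 41)


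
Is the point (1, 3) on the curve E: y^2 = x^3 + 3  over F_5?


Check whether y^2 = x^3 + 0 x + 3 (mod 5) for (x, y) = (1, 3).
LHS: y^2 = 3^2 mod 5 = 4
RHS: x^3 + 0 x + 3 = 1^3 + 0*1 + 3 mod 5 = 4
LHS = RHS

Yes, on the curve


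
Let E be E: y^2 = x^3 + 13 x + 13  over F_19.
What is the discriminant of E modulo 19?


4 a^3 + 27 b^2 = 4*13^3 + 27*13^2 = 8788 + 4563 = 13351
Delta = -16 * (13351) = -213616
Delta mod 19 = 1

Delta = 1 (mod 19)


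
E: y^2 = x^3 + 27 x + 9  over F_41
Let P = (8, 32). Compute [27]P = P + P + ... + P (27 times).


k = 27 = 11011_2 (binary, LSB first: 11011)
Double-and-add from P = (8, 32):
  bit 0 = 1: acc = O + (8, 32) = (8, 32)
  bit 1 = 1: acc = (8, 32) + (17, 16) = (6, 10)
  bit 2 = 0: acc unchanged = (6, 10)
  bit 3 = 1: acc = (6, 10) + (34, 25) = (5, 33)
  bit 4 = 1: acc = (5, 33) + (37, 40) = (32, 29)

27P = (32, 29)


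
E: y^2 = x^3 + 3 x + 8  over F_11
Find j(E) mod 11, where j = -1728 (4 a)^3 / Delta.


Delta = -16(4 a^3 + 27 b^2) mod 11 = 5
-1728 * (4 a)^3 = -1728 * (4*3)^3 mod 11 = 10
j = 10 * 5^(-1) mod 11 = 2

j = 2 (mod 11)


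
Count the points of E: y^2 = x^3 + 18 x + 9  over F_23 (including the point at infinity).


For each x in F_23, count y with y^2 = x^3 + 18 x + 9 mod 23:
  x = 0: RHS = 9, y in [3, 20]  -> 2 point(s)
  x = 7: RHS = 18, y in [8, 15]  -> 2 point(s)
  x = 9: RHS = 3, y in [7, 16]  -> 2 point(s)
  x = 10: RHS = 16, y in [4, 19]  -> 2 point(s)
  x = 13: RHS = 2, y in [5, 18]  -> 2 point(s)
  x = 16: RHS = 0, y in [0]  -> 1 point(s)
  x = 18: RHS = 1, y in [1, 22]  -> 2 point(s)
  x = 22: RHS = 13, y in [6, 17]  -> 2 point(s)
Affine points: 15. Add the point at infinity: total = 16.

#E(F_23) = 16


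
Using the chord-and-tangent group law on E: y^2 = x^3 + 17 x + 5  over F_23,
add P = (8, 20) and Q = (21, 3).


P != Q, so use the chord formula.
s = (y2 - y1) / (x2 - x1) = (6) / (13) mod 23 = 4
x3 = s^2 - x1 - x2 mod 23 = 4^2 - 8 - 21 = 10
y3 = s (x1 - x3) - y1 mod 23 = 4 * (8 - 10) - 20 = 18

P + Q = (10, 18)


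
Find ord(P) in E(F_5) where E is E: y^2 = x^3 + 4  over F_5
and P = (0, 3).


Compute successive multiples of P until we hit O:
  1P = (0, 3)
  2P = (0, 2)
  3P = O

ord(P) = 3


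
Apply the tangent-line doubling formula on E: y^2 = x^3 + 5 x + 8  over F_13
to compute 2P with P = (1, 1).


Doubling: s = (3 x1^2 + a) / (2 y1)
s = (3*1^2 + 5) / (2*1) mod 13 = 4
x3 = s^2 - 2 x1 mod 13 = 4^2 - 2*1 = 1
y3 = s (x1 - x3) - y1 mod 13 = 4 * (1 - 1) - 1 = 12

2P = (1, 12)


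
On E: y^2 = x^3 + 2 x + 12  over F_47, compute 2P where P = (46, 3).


Doubling: s = (3 x1^2 + a) / (2 y1)
s = (3*46^2 + 2) / (2*3) mod 47 = 40
x3 = s^2 - 2 x1 mod 47 = 40^2 - 2*46 = 4
y3 = s (x1 - x3) - y1 mod 47 = 40 * (46 - 4) - 3 = 32

2P = (4, 32)


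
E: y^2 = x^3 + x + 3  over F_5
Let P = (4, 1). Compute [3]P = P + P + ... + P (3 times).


k = 3 = 11_2 (binary, LSB first: 11)
Double-and-add from P = (4, 1):
  bit 0 = 1: acc = O + (4, 1) = (4, 1)
  bit 1 = 1: acc = (4, 1) + (1, 0) = (4, 4)

3P = (4, 4)


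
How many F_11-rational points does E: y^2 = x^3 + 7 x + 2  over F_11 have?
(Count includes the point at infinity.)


For each x in F_11, count y with y^2 = x^3 + 7 x + 2 mod 11:
  x = 7: RHS = 9, y in [3, 8]  -> 2 point(s)
  x = 8: RHS = 9, y in [3, 8]  -> 2 point(s)
  x = 10: RHS = 5, y in [4, 7]  -> 2 point(s)
Affine points: 6. Add the point at infinity: total = 7.

#E(F_11) = 7


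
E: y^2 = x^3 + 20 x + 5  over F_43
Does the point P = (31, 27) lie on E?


Check whether y^2 = x^3 + 20 x + 5 (mod 43) for (x, y) = (31, 27).
LHS: y^2 = 27^2 mod 43 = 41
RHS: x^3 + 20 x + 5 = 31^3 + 20*31 + 5 mod 43 = 15
LHS != RHS

No, not on the curve


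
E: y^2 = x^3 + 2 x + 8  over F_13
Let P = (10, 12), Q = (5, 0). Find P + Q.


P != Q, so use the chord formula.
s = (y2 - y1) / (x2 - x1) = (1) / (8) mod 13 = 5
x3 = s^2 - x1 - x2 mod 13 = 5^2 - 10 - 5 = 10
y3 = s (x1 - x3) - y1 mod 13 = 5 * (10 - 10) - 12 = 1

P + Q = (10, 1)


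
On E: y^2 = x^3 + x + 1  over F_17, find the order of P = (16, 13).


Compute successive multiples of P until we hit O:
  1P = (16, 13)
  2P = (15, 12)
  3P = (4, 16)
  4P = (13, 16)
  5P = (6, 11)
  6P = (10, 12)
  7P = (0, 1)
  8P = (9, 5)
  ... (continuing to 18P)
  18P = O

ord(P) = 18


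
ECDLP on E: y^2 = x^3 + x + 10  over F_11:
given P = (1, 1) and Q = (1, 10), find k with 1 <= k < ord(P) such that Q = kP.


Enumerate multiples of P until we hit Q = (1, 10):
  1P = (1, 1)
  2P = (2, 8)
  3P = (2, 3)
  4P = (1, 10)
Match found at i = 4.

k = 4


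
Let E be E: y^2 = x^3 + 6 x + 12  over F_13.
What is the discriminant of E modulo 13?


4 a^3 + 27 b^2 = 4*6^3 + 27*12^2 = 864 + 3888 = 4752
Delta = -16 * (4752) = -76032
Delta mod 13 = 5

Delta = 5 (mod 13)


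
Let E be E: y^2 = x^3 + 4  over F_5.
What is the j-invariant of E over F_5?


Delta = -16(4 a^3 + 27 b^2) mod 5 = 3
-1728 * (4 a)^3 = -1728 * (4*0)^3 mod 5 = 0
j = 0 * 3^(-1) mod 5 = 0

j = 0 (mod 5)


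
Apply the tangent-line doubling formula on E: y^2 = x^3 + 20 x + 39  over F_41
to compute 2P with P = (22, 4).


Doubling: s = (3 x1^2 + a) / (2 y1)
s = (3*22^2 + 20) / (2*4) mod 41 = 20
x3 = s^2 - 2 x1 mod 41 = 20^2 - 2*22 = 28
y3 = s (x1 - x3) - y1 mod 41 = 20 * (22 - 28) - 4 = 40

2P = (28, 40)


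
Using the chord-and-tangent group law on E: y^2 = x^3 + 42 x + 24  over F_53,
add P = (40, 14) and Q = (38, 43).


P != Q, so use the chord formula.
s = (y2 - y1) / (x2 - x1) = (29) / (51) mod 53 = 12
x3 = s^2 - x1 - x2 mod 53 = 12^2 - 40 - 38 = 13
y3 = s (x1 - x3) - y1 mod 53 = 12 * (40 - 13) - 14 = 45

P + Q = (13, 45)


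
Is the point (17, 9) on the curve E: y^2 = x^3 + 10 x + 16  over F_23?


Check whether y^2 = x^3 + 10 x + 16 (mod 23) for (x, y) = (17, 9).
LHS: y^2 = 9^2 mod 23 = 12
RHS: x^3 + 10 x + 16 = 17^3 + 10*17 + 16 mod 23 = 16
LHS != RHS

No, not on the curve


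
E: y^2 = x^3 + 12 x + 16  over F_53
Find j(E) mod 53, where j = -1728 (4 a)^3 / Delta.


Delta = -16(4 a^3 + 27 b^2) mod 53 = 38
-1728 * (4 a)^3 = -1728 * (4*12)^3 mod 53 = 25
j = 25 * 38^(-1) mod 53 = 16

j = 16 (mod 53)


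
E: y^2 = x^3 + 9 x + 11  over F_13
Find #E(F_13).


For each x in F_13, count y with y^2 = x^3 + 9 x + 11 mod 13:
  x = 3: RHS = 0, y in [0]  -> 1 point(s)
  x = 5: RHS = 12, y in [5, 8]  -> 2 point(s)
  x = 7: RHS = 1, y in [1, 12]  -> 2 point(s)
  x = 8: RHS = 10, y in [6, 7]  -> 2 point(s)
  x = 10: RHS = 9, y in [3, 10]  -> 2 point(s)
  x = 12: RHS = 1, y in [1, 12]  -> 2 point(s)
Affine points: 11. Add the point at infinity: total = 12.

#E(F_13) = 12


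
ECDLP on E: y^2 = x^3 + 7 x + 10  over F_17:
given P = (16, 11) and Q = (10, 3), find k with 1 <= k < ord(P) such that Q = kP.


Enumerate multiples of P until we hit Q = (10, 3):
  1P = (16, 11)
  2P = (6, 9)
  3P = (10, 14)
  4P = (4, 0)
  5P = (10, 3)
Match found at i = 5.

k = 5


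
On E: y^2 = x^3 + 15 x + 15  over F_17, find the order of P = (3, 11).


Compute successive multiples of P until we hit O:
  1P = (3, 11)
  2P = (2, 11)
  3P = (12, 6)
  4P = (0, 10)
  5P = (16, 13)
  6P = (11, 10)
  7P = (7, 15)
  8P = (8, 1)
  ... (continuing to 21P)
  21P = O

ord(P) = 21


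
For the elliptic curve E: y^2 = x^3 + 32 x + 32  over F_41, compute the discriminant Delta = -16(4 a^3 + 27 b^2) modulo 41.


4 a^3 + 27 b^2 = 4*32^3 + 27*32^2 = 131072 + 27648 = 158720
Delta = -16 * (158720) = -2539520
Delta mod 41 = 20

Delta = 20 (mod 41)


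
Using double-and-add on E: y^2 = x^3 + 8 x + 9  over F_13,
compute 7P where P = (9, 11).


k = 7 = 111_2 (binary, LSB first: 111)
Double-and-add from P = (9, 11):
  bit 0 = 1: acc = O + (9, 11) = (9, 11)
  bit 1 = 1: acc = (9, 11) + (9, 2) = O
  bit 2 = 1: acc = O + (9, 11) = (9, 11)

7P = (9, 11)


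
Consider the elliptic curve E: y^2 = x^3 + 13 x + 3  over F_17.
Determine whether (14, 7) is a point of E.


Check whether y^2 = x^3 + 13 x + 3 (mod 17) for (x, y) = (14, 7).
LHS: y^2 = 7^2 mod 17 = 15
RHS: x^3 + 13 x + 3 = 14^3 + 13*14 + 3 mod 17 = 5
LHS != RHS

No, not on the curve


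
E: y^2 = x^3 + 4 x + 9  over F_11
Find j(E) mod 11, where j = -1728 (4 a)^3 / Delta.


Delta = -16(4 a^3 + 27 b^2) mod 11 = 6
-1728 * (4 a)^3 = -1728 * (4*4)^3 mod 11 = 7
j = 7 * 6^(-1) mod 11 = 3

j = 3 (mod 11)


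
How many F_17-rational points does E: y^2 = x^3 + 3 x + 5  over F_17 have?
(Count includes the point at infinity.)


For each x in F_17, count y with y^2 = x^3 + 3 x + 5 mod 17:
  x = 1: RHS = 9, y in [3, 14]  -> 2 point(s)
  x = 2: RHS = 2, y in [6, 11]  -> 2 point(s)
  x = 4: RHS = 13, y in [8, 9]  -> 2 point(s)
  x = 5: RHS = 9, y in [3, 14]  -> 2 point(s)
  x = 6: RHS = 1, y in [1, 16]  -> 2 point(s)
  x = 9: RHS = 13, y in [8, 9]  -> 2 point(s)
  x = 10: RHS = 15, y in [7, 10]  -> 2 point(s)
  x = 11: RHS = 9, y in [3, 14]  -> 2 point(s)
  x = 12: RHS = 1, y in [1, 16]  -> 2 point(s)
  x = 15: RHS = 8, y in [5, 12]  -> 2 point(s)
  x = 16: RHS = 1, y in [1, 16]  -> 2 point(s)
Affine points: 22. Add the point at infinity: total = 23.

#E(F_17) = 23


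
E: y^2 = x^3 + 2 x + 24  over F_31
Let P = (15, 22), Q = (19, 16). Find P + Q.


P != Q, so use the chord formula.
s = (y2 - y1) / (x2 - x1) = (25) / (4) mod 31 = 14
x3 = s^2 - x1 - x2 mod 31 = 14^2 - 15 - 19 = 7
y3 = s (x1 - x3) - y1 mod 31 = 14 * (15 - 7) - 22 = 28

P + Q = (7, 28)


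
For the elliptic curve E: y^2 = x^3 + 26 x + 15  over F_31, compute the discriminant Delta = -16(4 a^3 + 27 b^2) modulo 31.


4 a^3 + 27 b^2 = 4*26^3 + 27*15^2 = 70304 + 6075 = 76379
Delta = -16 * (76379) = -1222064
Delta mod 31 = 18

Delta = 18 (mod 31)


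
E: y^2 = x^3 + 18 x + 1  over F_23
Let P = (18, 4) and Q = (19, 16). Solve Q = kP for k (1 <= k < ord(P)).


Enumerate multiples of P until we hit Q = (19, 16):
  1P = (18, 4)
  2P = (19, 16)
Match found at i = 2.

k = 2


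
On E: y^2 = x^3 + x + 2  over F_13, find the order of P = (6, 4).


Compute successive multiples of P until we hit O:
  1P = (6, 4)
  2P = (2, 5)
  3P = (1, 11)
  4P = (9, 8)
  5P = (7, 12)
  6P = (12, 0)
  7P = (7, 1)
  8P = (9, 5)
  ... (continuing to 12P)
  12P = O

ord(P) = 12


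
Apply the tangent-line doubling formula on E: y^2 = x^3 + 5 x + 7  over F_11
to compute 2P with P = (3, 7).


Doubling: s = (3 x1^2 + a) / (2 y1)
s = (3*3^2 + 5) / (2*7) mod 11 = 7
x3 = s^2 - 2 x1 mod 11 = 7^2 - 2*3 = 10
y3 = s (x1 - x3) - y1 mod 11 = 7 * (3 - 10) - 7 = 10

2P = (10, 10)


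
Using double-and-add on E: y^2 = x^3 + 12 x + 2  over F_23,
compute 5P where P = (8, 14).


k = 5 = 101_2 (binary, LSB first: 101)
Double-and-add from P = (8, 14):
  bit 0 = 1: acc = O + (8, 14) = (8, 14)
  bit 1 = 0: acc unchanged = (8, 14)
  bit 2 = 1: acc = (8, 14) + (18, 22) = (5, 16)

5P = (5, 16)


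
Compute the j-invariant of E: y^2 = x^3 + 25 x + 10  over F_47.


Delta = -16(4 a^3 + 27 b^2) mod 47 = 12
-1728 * (4 a)^3 = -1728 * (4*25)^3 mod 47 = 26
j = 26 * 12^(-1) mod 47 = 10

j = 10 (mod 47)


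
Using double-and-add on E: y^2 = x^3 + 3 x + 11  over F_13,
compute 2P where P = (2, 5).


k = 2 = 10_2 (binary, LSB first: 01)
Double-and-add from P = (2, 5):
  bit 0 = 0: acc unchanged = O
  bit 1 = 1: acc = O + (8, 12) = (8, 12)

2P = (8, 12)


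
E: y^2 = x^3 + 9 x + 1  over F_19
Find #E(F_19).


For each x in F_19, count y with y^2 = x^3 + 9 x + 1 mod 19:
  x = 0: RHS = 1, y in [1, 18]  -> 2 point(s)
  x = 1: RHS = 11, y in [7, 12]  -> 2 point(s)
  x = 3: RHS = 17, y in [6, 13]  -> 2 point(s)
  x = 4: RHS = 6, y in [5, 14]  -> 2 point(s)
  x = 5: RHS = 0, y in [0]  -> 1 point(s)
  x = 6: RHS = 5, y in [9, 10]  -> 2 point(s)
  x = 11: RHS = 6, y in [5, 14]  -> 2 point(s)
  x = 13: RHS = 16, y in [4, 15]  -> 2 point(s)
  x = 16: RHS = 4, y in [2, 17]  -> 2 point(s)
Affine points: 17. Add the point at infinity: total = 18.

#E(F_19) = 18


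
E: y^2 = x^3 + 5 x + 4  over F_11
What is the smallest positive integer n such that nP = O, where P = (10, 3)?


Compute successive multiples of P until we hit O:
  1P = (10, 3)
  2P = (5, 0)
  3P = (10, 8)
  4P = O

ord(P) = 4


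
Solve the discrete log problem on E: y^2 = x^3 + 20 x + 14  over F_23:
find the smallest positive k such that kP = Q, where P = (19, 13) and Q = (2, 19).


Enumerate multiples of P until we hit Q = (2, 19):
  1P = (19, 13)
  2P = (3, 20)
  3P = (2, 4)
  4P = (10, 8)
  5P = (21, 14)
  6P = (12, 2)
  7P = (17, 0)
  8P = (12, 21)
  9P = (21, 9)
  10P = (10, 15)
  11P = (2, 19)
Match found at i = 11.

k = 11


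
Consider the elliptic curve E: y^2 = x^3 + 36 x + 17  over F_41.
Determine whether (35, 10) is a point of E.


Check whether y^2 = x^3 + 36 x + 17 (mod 41) for (x, y) = (35, 10).
LHS: y^2 = 10^2 mod 41 = 18
RHS: x^3 + 36 x + 17 = 35^3 + 36*35 + 17 mod 41 = 36
LHS != RHS

No, not on the curve


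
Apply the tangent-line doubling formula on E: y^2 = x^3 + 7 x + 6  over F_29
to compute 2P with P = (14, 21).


Doubling: s = (3 x1^2 + a) / (2 y1)
s = (3*14^2 + 7) / (2*21) mod 29 = 19
x3 = s^2 - 2 x1 mod 29 = 19^2 - 2*14 = 14
y3 = s (x1 - x3) - y1 mod 29 = 19 * (14 - 14) - 21 = 8

2P = (14, 8)


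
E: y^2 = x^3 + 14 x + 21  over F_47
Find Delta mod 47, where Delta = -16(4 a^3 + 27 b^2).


4 a^3 + 27 b^2 = 4*14^3 + 27*21^2 = 10976 + 11907 = 22883
Delta = -16 * (22883) = -366128
Delta mod 47 = 2

Delta = 2 (mod 47)


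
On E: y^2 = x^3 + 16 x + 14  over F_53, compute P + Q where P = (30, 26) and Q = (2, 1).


P != Q, so use the chord formula.
s = (y2 - y1) / (x2 - x1) = (28) / (25) mod 53 = 52
x3 = s^2 - x1 - x2 mod 53 = 52^2 - 30 - 2 = 22
y3 = s (x1 - x3) - y1 mod 53 = 52 * (30 - 22) - 26 = 19

P + Q = (22, 19)


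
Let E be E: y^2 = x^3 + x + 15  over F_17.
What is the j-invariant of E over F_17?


Delta = -16(4 a^3 + 27 b^2) mod 17 = 10
-1728 * (4 a)^3 = -1728 * (4*1)^3 mod 17 = 10
j = 10 * 10^(-1) mod 17 = 1

j = 1 (mod 17)


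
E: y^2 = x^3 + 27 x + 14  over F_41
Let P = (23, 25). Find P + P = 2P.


Doubling: s = (3 x1^2 + a) / (2 y1)
s = (3*23^2 + 27) / (2*25) mod 41 = 29
x3 = s^2 - 2 x1 mod 41 = 29^2 - 2*23 = 16
y3 = s (x1 - x3) - y1 mod 41 = 29 * (23 - 16) - 25 = 14

2P = (16, 14)


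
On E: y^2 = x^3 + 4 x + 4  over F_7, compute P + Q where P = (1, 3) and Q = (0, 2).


P != Q, so use the chord formula.
s = (y2 - y1) / (x2 - x1) = (6) / (6) mod 7 = 1
x3 = s^2 - x1 - x2 mod 7 = 1^2 - 1 - 0 = 0
y3 = s (x1 - x3) - y1 mod 7 = 1 * (1 - 0) - 3 = 5

P + Q = (0, 5)


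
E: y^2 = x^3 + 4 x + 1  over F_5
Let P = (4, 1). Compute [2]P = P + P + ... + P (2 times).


k = 2 = 10_2 (binary, LSB first: 01)
Double-and-add from P = (4, 1):
  bit 0 = 0: acc unchanged = O
  bit 1 = 1: acc = O + (3, 0) = (3, 0)

2P = (3, 0)


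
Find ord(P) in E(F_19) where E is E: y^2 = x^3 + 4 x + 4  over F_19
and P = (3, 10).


Compute successive multiples of P until we hit O:
  1P = (3, 10)
  2P = (5, 4)
  3P = (1, 3)
  4P = (13, 12)
  5P = (0, 2)
  6P = (2, 18)
  7P = (2, 1)
  8P = (0, 17)
  ... (continuing to 13P)
  13P = O

ord(P) = 13


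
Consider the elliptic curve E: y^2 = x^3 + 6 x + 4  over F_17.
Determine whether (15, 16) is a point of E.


Check whether y^2 = x^3 + 6 x + 4 (mod 17) for (x, y) = (15, 16).
LHS: y^2 = 16^2 mod 17 = 1
RHS: x^3 + 6 x + 4 = 15^3 + 6*15 + 4 mod 17 = 1
LHS = RHS

Yes, on the curve


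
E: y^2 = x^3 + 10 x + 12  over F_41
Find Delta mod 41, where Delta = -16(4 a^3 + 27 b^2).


4 a^3 + 27 b^2 = 4*10^3 + 27*12^2 = 4000 + 3888 = 7888
Delta = -16 * (7888) = -126208
Delta mod 41 = 31

Delta = 31 (mod 41)


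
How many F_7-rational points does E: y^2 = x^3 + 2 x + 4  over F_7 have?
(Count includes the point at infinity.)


For each x in F_7, count y with y^2 = x^3 + 2 x + 4 mod 7:
  x = 0: RHS = 4, y in [2, 5]  -> 2 point(s)
  x = 1: RHS = 0, y in [0]  -> 1 point(s)
  x = 2: RHS = 2, y in [3, 4]  -> 2 point(s)
  x = 3: RHS = 2, y in [3, 4]  -> 2 point(s)
  x = 6: RHS = 1, y in [1, 6]  -> 2 point(s)
Affine points: 9. Add the point at infinity: total = 10.

#E(F_7) = 10


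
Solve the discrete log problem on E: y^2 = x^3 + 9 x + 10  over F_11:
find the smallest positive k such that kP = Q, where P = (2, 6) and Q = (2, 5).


Enumerate multiples of P until we hit Q = (2, 5):
  1P = (2, 6)
  2P = (8, 0)
  3P = (2, 5)
Match found at i = 3.

k = 3


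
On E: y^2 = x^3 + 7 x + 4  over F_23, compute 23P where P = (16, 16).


k = 23 = 10111_2 (binary, LSB first: 11101)
Double-and-add from P = (16, 16):
  bit 0 = 1: acc = O + (16, 16) = (16, 16)
  bit 1 = 1: acc = (16, 16) + (20, 5) = (19, 21)
  bit 2 = 1: acc = (19, 21) + (1, 9) = (6, 3)
  bit 3 = 0: acc unchanged = (6, 3)
  bit 4 = 1: acc = (6, 3) + (5, 16) = (20, 18)

23P = (20, 18)


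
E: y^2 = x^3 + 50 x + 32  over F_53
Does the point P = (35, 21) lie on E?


Check whether y^2 = x^3 + 50 x + 32 (mod 53) for (x, y) = (35, 21).
LHS: y^2 = 21^2 mod 53 = 17
RHS: x^3 + 50 x + 32 = 35^3 + 50*35 + 32 mod 53 = 31
LHS != RHS

No, not on the curve


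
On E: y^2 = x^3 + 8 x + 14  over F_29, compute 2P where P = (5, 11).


Doubling: s = (3 x1^2 + a) / (2 y1)
s = (3*5^2 + 8) / (2*11) mod 29 = 13
x3 = s^2 - 2 x1 mod 29 = 13^2 - 2*5 = 14
y3 = s (x1 - x3) - y1 mod 29 = 13 * (5 - 14) - 11 = 17

2P = (14, 17)


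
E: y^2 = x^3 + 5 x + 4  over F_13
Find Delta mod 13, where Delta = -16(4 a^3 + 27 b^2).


4 a^3 + 27 b^2 = 4*5^3 + 27*4^2 = 500 + 432 = 932
Delta = -16 * (932) = -14912
Delta mod 13 = 12

Delta = 12 (mod 13)


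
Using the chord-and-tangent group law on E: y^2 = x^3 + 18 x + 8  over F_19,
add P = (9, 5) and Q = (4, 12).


P != Q, so use the chord formula.
s = (y2 - y1) / (x2 - x1) = (7) / (14) mod 19 = 10
x3 = s^2 - x1 - x2 mod 19 = 10^2 - 9 - 4 = 11
y3 = s (x1 - x3) - y1 mod 19 = 10 * (9 - 11) - 5 = 13

P + Q = (11, 13)


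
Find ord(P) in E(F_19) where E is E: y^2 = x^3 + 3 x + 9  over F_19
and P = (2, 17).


Compute successive multiples of P until we hit O:
  1P = (2, 17)
  2P = (16, 7)
  3P = (5, 15)
  4P = (4, 16)
  5P = (18, 10)
  6P = (15, 16)
  7P = (11, 10)
  8P = (12, 14)
  ... (continuing to 23P)
  23P = O

ord(P) = 23


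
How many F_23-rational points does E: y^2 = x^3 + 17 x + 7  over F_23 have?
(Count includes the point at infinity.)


For each x in F_23, count y with y^2 = x^3 + 17 x + 7 mod 23:
  x = 1: RHS = 2, y in [5, 18]  -> 2 point(s)
  x = 2: RHS = 3, y in [7, 16]  -> 2 point(s)
  x = 3: RHS = 16, y in [4, 19]  -> 2 point(s)
  x = 4: RHS = 1, y in [1, 22]  -> 2 point(s)
  x = 6: RHS = 3, y in [7, 16]  -> 2 point(s)
  x = 7: RHS = 9, y in [3, 20]  -> 2 point(s)
  x = 10: RHS = 4, y in [2, 21]  -> 2 point(s)
  x = 15: RHS = 3, y in [7, 16]  -> 2 point(s)
  x = 18: RHS = 4, y in [2, 21]  -> 2 point(s)
  x = 19: RHS = 13, y in [6, 17]  -> 2 point(s)
  x = 22: RHS = 12, y in [9, 14]  -> 2 point(s)
Affine points: 22. Add the point at infinity: total = 23.

#E(F_23) = 23


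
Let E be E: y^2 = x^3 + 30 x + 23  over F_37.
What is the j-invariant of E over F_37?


Delta = -16(4 a^3 + 27 b^2) mod 37 = 32
-1728 * (4 a)^3 = -1728 * (4*30)^3 mod 37 = 27
j = 27 * 32^(-1) mod 37 = 2

j = 2 (mod 37)


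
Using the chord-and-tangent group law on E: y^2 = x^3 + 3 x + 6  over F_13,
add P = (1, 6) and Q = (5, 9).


P != Q, so use the chord formula.
s = (y2 - y1) / (x2 - x1) = (3) / (4) mod 13 = 4
x3 = s^2 - x1 - x2 mod 13 = 4^2 - 1 - 5 = 10
y3 = s (x1 - x3) - y1 mod 13 = 4 * (1 - 10) - 6 = 10

P + Q = (10, 10)


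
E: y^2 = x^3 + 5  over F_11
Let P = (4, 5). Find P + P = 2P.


Doubling: s = (3 x1^2 + a) / (2 y1)
s = (3*4^2 + 0) / (2*5) mod 11 = 7
x3 = s^2 - 2 x1 mod 11 = 7^2 - 2*4 = 8
y3 = s (x1 - x3) - y1 mod 11 = 7 * (4 - 8) - 5 = 0

2P = (8, 0)


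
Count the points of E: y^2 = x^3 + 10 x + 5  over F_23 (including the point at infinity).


For each x in F_23, count y with y^2 = x^3 + 10 x + 5 mod 23:
  x = 1: RHS = 16, y in [4, 19]  -> 2 point(s)
  x = 3: RHS = 16, y in [4, 19]  -> 2 point(s)
  x = 7: RHS = 4, y in [2, 21]  -> 2 point(s)
  x = 10: RHS = 1, y in [1, 22]  -> 2 point(s)
  x = 12: RHS = 13, y in [6, 17]  -> 2 point(s)
  x = 13: RHS = 9, y in [3, 20]  -> 2 point(s)
  x = 16: RHS = 6, y in [11, 12]  -> 2 point(s)
  x = 19: RHS = 16, y in [4, 19]  -> 2 point(s)
  x = 21: RHS = 0, y in [0]  -> 1 point(s)
Affine points: 17. Add the point at infinity: total = 18.

#E(F_23) = 18


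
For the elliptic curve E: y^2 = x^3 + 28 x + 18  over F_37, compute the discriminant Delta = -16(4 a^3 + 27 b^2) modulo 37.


4 a^3 + 27 b^2 = 4*28^3 + 27*18^2 = 87808 + 8748 = 96556
Delta = -16 * (96556) = -1544896
Delta mod 37 = 2

Delta = 2 (mod 37)


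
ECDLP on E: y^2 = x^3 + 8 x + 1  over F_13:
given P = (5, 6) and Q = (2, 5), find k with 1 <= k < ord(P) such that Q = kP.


Enumerate multiples of P until we hit Q = (2, 5):
  1P = (5, 6)
  2P = (2, 5)
Match found at i = 2.

k = 2


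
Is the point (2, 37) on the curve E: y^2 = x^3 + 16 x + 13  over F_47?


Check whether y^2 = x^3 + 16 x + 13 (mod 47) for (x, y) = (2, 37).
LHS: y^2 = 37^2 mod 47 = 6
RHS: x^3 + 16 x + 13 = 2^3 + 16*2 + 13 mod 47 = 6
LHS = RHS

Yes, on the curve


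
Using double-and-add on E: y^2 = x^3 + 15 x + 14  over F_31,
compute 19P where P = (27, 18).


k = 19 = 10011_2 (binary, LSB first: 11001)
Double-and-add from P = (27, 18):
  bit 0 = 1: acc = O + (27, 18) = (27, 18)
  bit 1 = 1: acc = (27, 18) + (13, 22) = (5, 20)
  bit 2 = 0: acc unchanged = (5, 20)
  bit 3 = 0: acc unchanged = (5, 20)
  bit 4 = 1: acc = (5, 20) + (9, 14) = (27, 13)

19P = (27, 13)


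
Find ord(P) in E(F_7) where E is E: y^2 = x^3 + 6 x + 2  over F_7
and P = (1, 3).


Compute successive multiples of P until we hit O:
  1P = (1, 3)
  2P = (2, 6)
  3P = (6, 3)
  4P = (0, 4)
  5P = (0, 3)
  6P = (6, 4)
  7P = (2, 1)
  8P = (1, 4)
  ... (continuing to 9P)
  9P = O

ord(P) = 9


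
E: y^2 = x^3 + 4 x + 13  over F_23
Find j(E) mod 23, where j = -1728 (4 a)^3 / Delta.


Delta = -16(4 a^3 + 27 b^2) mod 23 = 15
-1728 * (4 a)^3 = -1728 * (4*4)^3 mod 23 = 17
j = 17 * 15^(-1) mod 23 = 18

j = 18 (mod 23)


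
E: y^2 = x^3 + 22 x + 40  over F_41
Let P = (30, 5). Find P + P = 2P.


Doubling: s = (3 x1^2 + a) / (2 y1)
s = (3*30^2 + 22) / (2*5) mod 41 = 18
x3 = s^2 - 2 x1 mod 41 = 18^2 - 2*30 = 18
y3 = s (x1 - x3) - y1 mod 41 = 18 * (30 - 18) - 5 = 6

2P = (18, 6)


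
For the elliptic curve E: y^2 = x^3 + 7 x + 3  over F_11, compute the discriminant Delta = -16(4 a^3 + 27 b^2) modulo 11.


4 a^3 + 27 b^2 = 4*7^3 + 27*3^2 = 1372 + 243 = 1615
Delta = -16 * (1615) = -25840
Delta mod 11 = 10

Delta = 10 (mod 11)


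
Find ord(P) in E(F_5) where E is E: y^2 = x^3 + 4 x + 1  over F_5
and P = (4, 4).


Compute successive multiples of P until we hit O:
  1P = (4, 4)
  2P = (3, 0)
  3P = (4, 1)
  4P = O

ord(P) = 4


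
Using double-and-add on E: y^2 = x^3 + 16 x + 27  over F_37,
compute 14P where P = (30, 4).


k = 14 = 1110_2 (binary, LSB first: 0111)
Double-and-add from P = (30, 4):
  bit 0 = 0: acc unchanged = O
  bit 1 = 1: acc = O + (10, 15) = (10, 15)
  bit 2 = 1: acc = (10, 15) + (1, 28) = (29, 33)
  bit 3 = 1: acc = (29, 33) + (36, 11) = (0, 8)

14P = (0, 8)


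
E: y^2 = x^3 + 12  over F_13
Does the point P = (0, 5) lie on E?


Check whether y^2 = x^3 + 0 x + 12 (mod 13) for (x, y) = (0, 5).
LHS: y^2 = 5^2 mod 13 = 12
RHS: x^3 + 0 x + 12 = 0^3 + 0*0 + 12 mod 13 = 12
LHS = RHS

Yes, on the curve


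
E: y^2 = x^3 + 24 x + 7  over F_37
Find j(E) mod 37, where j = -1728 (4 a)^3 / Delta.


Delta = -16(4 a^3 + 27 b^2) mod 37 = 4
-1728 * (4 a)^3 = -1728 * (4*24)^3 mod 37 = 23
j = 23 * 4^(-1) mod 37 = 15

j = 15 (mod 37)


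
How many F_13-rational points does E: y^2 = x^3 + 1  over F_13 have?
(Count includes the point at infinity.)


For each x in F_13, count y with y^2 = x^3 + 0 x + 1 mod 13:
  x = 0: RHS = 1, y in [1, 12]  -> 2 point(s)
  x = 2: RHS = 9, y in [3, 10]  -> 2 point(s)
  x = 4: RHS = 0, y in [0]  -> 1 point(s)
  x = 5: RHS = 9, y in [3, 10]  -> 2 point(s)
  x = 6: RHS = 9, y in [3, 10]  -> 2 point(s)
  x = 10: RHS = 0, y in [0]  -> 1 point(s)
  x = 12: RHS = 0, y in [0]  -> 1 point(s)
Affine points: 11. Add the point at infinity: total = 12.

#E(F_13) = 12


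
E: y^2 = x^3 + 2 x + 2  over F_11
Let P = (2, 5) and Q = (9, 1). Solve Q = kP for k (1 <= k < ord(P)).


Enumerate multiples of P until we hit Q = (9, 1):
  1P = (2, 5)
  2P = (5, 4)
  3P = (9, 1)
Match found at i = 3.

k = 3


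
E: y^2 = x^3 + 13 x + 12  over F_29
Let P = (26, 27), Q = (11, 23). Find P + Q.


P != Q, so use the chord formula.
s = (y2 - y1) / (x2 - x1) = (25) / (14) mod 29 = 8
x3 = s^2 - x1 - x2 mod 29 = 8^2 - 26 - 11 = 27
y3 = s (x1 - x3) - y1 mod 29 = 8 * (26 - 27) - 27 = 23

P + Q = (27, 23)


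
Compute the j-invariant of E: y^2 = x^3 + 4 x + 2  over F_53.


Delta = -16(4 a^3 + 27 b^2) mod 53 = 6
-1728 * (4 a)^3 = -1728 * (4*4)^3 mod 53 = 50
j = 50 * 6^(-1) mod 53 = 26

j = 26 (mod 53)


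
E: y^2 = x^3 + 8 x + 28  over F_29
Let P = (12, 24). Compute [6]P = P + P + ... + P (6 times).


k = 6 = 110_2 (binary, LSB first: 011)
Double-and-add from P = (12, 24):
  bit 0 = 0: acc unchanged = O
  bit 1 = 1: acc = O + (27, 27) = (27, 27)
  bit 2 = 1: acc = (27, 27) + (0, 12) = (22, 8)

6P = (22, 8)


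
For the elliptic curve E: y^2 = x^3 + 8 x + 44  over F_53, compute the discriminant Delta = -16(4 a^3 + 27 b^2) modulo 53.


4 a^3 + 27 b^2 = 4*8^3 + 27*44^2 = 2048 + 52272 = 54320
Delta = -16 * (54320) = -869120
Delta mod 53 = 27

Delta = 27 (mod 53)


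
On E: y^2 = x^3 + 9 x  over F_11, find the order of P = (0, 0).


Compute successive multiples of P until we hit O:
  1P = (0, 0)
  2P = O

ord(P) = 2


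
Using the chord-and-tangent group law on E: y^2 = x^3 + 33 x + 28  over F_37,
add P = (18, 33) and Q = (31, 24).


P != Q, so use the chord formula.
s = (y2 - y1) / (x2 - x1) = (28) / (13) mod 37 = 5
x3 = s^2 - x1 - x2 mod 37 = 5^2 - 18 - 31 = 13
y3 = s (x1 - x3) - y1 mod 37 = 5 * (18 - 13) - 33 = 29

P + Q = (13, 29)


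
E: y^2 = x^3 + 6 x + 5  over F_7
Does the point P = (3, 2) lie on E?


Check whether y^2 = x^3 + 6 x + 5 (mod 7) for (x, y) = (3, 2).
LHS: y^2 = 2^2 mod 7 = 4
RHS: x^3 + 6 x + 5 = 3^3 + 6*3 + 5 mod 7 = 1
LHS != RHS

No, not on the curve


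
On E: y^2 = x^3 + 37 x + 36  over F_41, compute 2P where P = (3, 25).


Doubling: s = (3 x1^2 + a) / (2 y1)
s = (3*3^2 + 37) / (2*25) mod 41 = 39
x3 = s^2 - 2 x1 mod 41 = 39^2 - 2*3 = 39
y3 = s (x1 - x3) - y1 mod 41 = 39 * (3 - 39) - 25 = 6

2P = (39, 6)


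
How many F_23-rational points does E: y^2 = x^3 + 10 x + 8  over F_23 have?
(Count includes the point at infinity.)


For each x in F_23, count y with y^2 = x^3 + 10 x + 8 mod 23:
  x = 0: RHS = 8, y in [10, 13]  -> 2 point(s)
  x = 2: RHS = 13, y in [6, 17]  -> 2 point(s)
  x = 6: RHS = 8, y in [10, 13]  -> 2 point(s)
  x = 8: RHS = 2, y in [5, 18]  -> 2 point(s)
  x = 10: RHS = 4, y in [2, 21]  -> 2 point(s)
  x = 11: RHS = 0, y in [0]  -> 1 point(s)
  x = 12: RHS = 16, y in [4, 19]  -> 2 point(s)
  x = 13: RHS = 12, y in [9, 14]  -> 2 point(s)
  x = 16: RHS = 9, y in [3, 20]  -> 2 point(s)
  x = 17: RHS = 8, y in [10, 13]  -> 2 point(s)
  x = 21: RHS = 3, y in [7, 16]  -> 2 point(s)
Affine points: 21. Add the point at infinity: total = 22.

#E(F_23) = 22


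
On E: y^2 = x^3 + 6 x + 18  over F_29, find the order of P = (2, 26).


Compute successive multiples of P until we hit O:
  1P = (2, 26)
  2P = (5, 12)
  3P = (18, 10)
  4P = (10, 11)
  5P = (11, 9)
  6P = (21, 26)
  7P = (6, 3)
  8P = (16, 11)
  ... (continuing to 27P)
  27P = O

ord(P) = 27


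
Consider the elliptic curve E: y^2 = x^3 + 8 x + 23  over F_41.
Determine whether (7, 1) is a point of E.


Check whether y^2 = x^3 + 8 x + 23 (mod 41) for (x, y) = (7, 1).
LHS: y^2 = 1^2 mod 41 = 1
RHS: x^3 + 8 x + 23 = 7^3 + 8*7 + 23 mod 41 = 12
LHS != RHS

No, not on the curve


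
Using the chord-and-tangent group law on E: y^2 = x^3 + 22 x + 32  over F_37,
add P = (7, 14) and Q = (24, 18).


P != Q, so use the chord formula.
s = (y2 - y1) / (x2 - x1) = (4) / (17) mod 37 = 22
x3 = s^2 - x1 - x2 mod 37 = 22^2 - 7 - 24 = 9
y3 = s (x1 - x3) - y1 mod 37 = 22 * (7 - 9) - 14 = 16

P + Q = (9, 16)


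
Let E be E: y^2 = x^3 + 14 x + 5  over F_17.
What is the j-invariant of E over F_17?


Delta = -16(4 a^3 + 27 b^2) mod 17 = 6
-1728 * (4 a)^3 = -1728 * (4*14)^3 mod 17 = 2
j = 2 * 6^(-1) mod 17 = 6

j = 6 (mod 17)


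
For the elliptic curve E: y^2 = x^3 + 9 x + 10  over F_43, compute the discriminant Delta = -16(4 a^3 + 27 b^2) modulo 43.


4 a^3 + 27 b^2 = 4*9^3 + 27*10^2 = 2916 + 2700 = 5616
Delta = -16 * (5616) = -89856
Delta mod 43 = 14

Delta = 14 (mod 43)


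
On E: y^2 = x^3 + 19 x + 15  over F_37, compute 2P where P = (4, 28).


Doubling: s = (3 x1^2 + a) / (2 y1)
s = (3*4^2 + 19) / (2*28) mod 37 = 23
x3 = s^2 - 2 x1 mod 37 = 23^2 - 2*4 = 3
y3 = s (x1 - x3) - y1 mod 37 = 23 * (4 - 3) - 28 = 32

2P = (3, 32)


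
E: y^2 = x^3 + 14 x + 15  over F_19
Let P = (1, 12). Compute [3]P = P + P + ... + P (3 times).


k = 3 = 11_2 (binary, LSB first: 11)
Double-and-add from P = (1, 12):
  bit 0 = 1: acc = O + (1, 12) = (1, 12)
  bit 1 = 1: acc = (1, 12) + (5, 1) = (17, 13)

3P = (17, 13)


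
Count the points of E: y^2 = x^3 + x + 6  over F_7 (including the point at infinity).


For each x in F_7, count y with y^2 = x^3 + 1 x + 6 mod 7:
  x = 1: RHS = 1, y in [1, 6]  -> 2 point(s)
  x = 2: RHS = 2, y in [3, 4]  -> 2 point(s)
  x = 3: RHS = 1, y in [1, 6]  -> 2 point(s)
  x = 4: RHS = 4, y in [2, 5]  -> 2 point(s)
  x = 6: RHS = 4, y in [2, 5]  -> 2 point(s)
Affine points: 10. Add the point at infinity: total = 11.

#E(F_7) = 11


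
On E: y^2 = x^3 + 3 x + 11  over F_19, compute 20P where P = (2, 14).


k = 20 = 10100_2 (binary, LSB first: 00101)
Double-and-add from P = (2, 14):
  bit 0 = 0: acc unchanged = O
  bit 1 = 0: acc unchanged = O
  bit 2 = 1: acc = O + (0, 7) = (0, 7)
  bit 3 = 0: acc unchanged = (0, 7)
  bit 4 = 1: acc = (0, 7) + (4, 7) = (15, 12)

20P = (15, 12)


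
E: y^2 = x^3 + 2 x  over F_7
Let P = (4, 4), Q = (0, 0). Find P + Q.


P != Q, so use the chord formula.
s = (y2 - y1) / (x2 - x1) = (3) / (3) mod 7 = 1
x3 = s^2 - x1 - x2 mod 7 = 1^2 - 4 - 0 = 4
y3 = s (x1 - x3) - y1 mod 7 = 1 * (4 - 4) - 4 = 3

P + Q = (4, 3)


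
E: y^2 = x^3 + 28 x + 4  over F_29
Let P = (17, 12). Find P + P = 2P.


Doubling: s = (3 x1^2 + a) / (2 y1)
s = (3*17^2 + 28) / (2*12) mod 29 = 24
x3 = s^2 - 2 x1 mod 29 = 24^2 - 2*17 = 20
y3 = s (x1 - x3) - y1 mod 29 = 24 * (17 - 20) - 12 = 3

2P = (20, 3)


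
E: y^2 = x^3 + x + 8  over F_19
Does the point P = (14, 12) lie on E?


Check whether y^2 = x^3 + 1 x + 8 (mod 19) for (x, y) = (14, 12).
LHS: y^2 = 12^2 mod 19 = 11
RHS: x^3 + 1 x + 8 = 14^3 + 1*14 + 8 mod 19 = 11
LHS = RHS

Yes, on the curve


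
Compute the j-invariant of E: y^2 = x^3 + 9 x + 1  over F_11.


Delta = -16(4 a^3 + 27 b^2) mod 11 = 3
-1728 * (4 a)^3 = -1728 * (4*9)^3 mod 11 = 6
j = 6 * 3^(-1) mod 11 = 2

j = 2 (mod 11)


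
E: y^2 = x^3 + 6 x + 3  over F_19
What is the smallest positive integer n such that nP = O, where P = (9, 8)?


Compute successive multiples of P until we hit O:
  1P = (9, 8)
  2P = (12, 13)
  3P = (5, 5)
  4P = (2, 2)
  5P = (13, 13)
  6P = (14, 0)
  7P = (13, 6)
  8P = (2, 17)
  ... (continuing to 12P)
  12P = O

ord(P) = 12


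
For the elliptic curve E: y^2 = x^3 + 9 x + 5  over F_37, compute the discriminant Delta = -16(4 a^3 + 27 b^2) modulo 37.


4 a^3 + 27 b^2 = 4*9^3 + 27*5^2 = 2916 + 675 = 3591
Delta = -16 * (3591) = -57456
Delta mod 37 = 5

Delta = 5 (mod 37)


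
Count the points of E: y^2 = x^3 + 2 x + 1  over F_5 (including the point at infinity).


For each x in F_5, count y with y^2 = x^3 + 2 x + 1 mod 5:
  x = 0: RHS = 1, y in [1, 4]  -> 2 point(s)
  x = 1: RHS = 4, y in [2, 3]  -> 2 point(s)
  x = 3: RHS = 4, y in [2, 3]  -> 2 point(s)
Affine points: 6. Add the point at infinity: total = 7.

#E(F_5) = 7


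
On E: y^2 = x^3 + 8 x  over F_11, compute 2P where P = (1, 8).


Doubling: s = (3 x1^2 + a) / (2 y1)
s = (3*1^2 + 8) / (2*8) mod 11 = 0
x3 = s^2 - 2 x1 mod 11 = 0^2 - 2*1 = 9
y3 = s (x1 - x3) - y1 mod 11 = 0 * (1 - 9) - 8 = 3

2P = (9, 3)


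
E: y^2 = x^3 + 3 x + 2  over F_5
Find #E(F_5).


For each x in F_5, count y with y^2 = x^3 + 3 x + 2 mod 5:
  x = 1: RHS = 1, y in [1, 4]  -> 2 point(s)
  x = 2: RHS = 1, y in [1, 4]  -> 2 point(s)
Affine points: 4. Add the point at infinity: total = 5.

#E(F_5) = 5
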